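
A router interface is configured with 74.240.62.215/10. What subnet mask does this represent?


/10 means 10 network bits, 22 host bits
Binary: 11111111110000000000000000000000
Mask: 255.192.0.0


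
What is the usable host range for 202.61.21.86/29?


Network: 202.61.21.80
Broadcast: 202.61.21.87
First usable = network + 1
Last usable = broadcast - 1
Range: 202.61.21.81 to 202.61.21.86


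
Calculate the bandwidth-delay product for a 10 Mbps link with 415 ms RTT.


BDP = bandwidth * RTT
= 10 Mbps * 415 ms
= 10 * 1e6 * 415 / 1000 bits
= 4150000 bits
= 518750 bytes
= 506.5918 KB
BDP = 4150000 bits (518750 bytes)


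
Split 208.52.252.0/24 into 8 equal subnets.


New prefix = 24 + 3 = 27
Each subnet has 32 addresses
  208.52.252.0/27
  208.52.252.32/27
  208.52.252.64/27
  208.52.252.96/27
  208.52.252.128/27
  208.52.252.160/27
  208.52.252.192/27
  208.52.252.224/27
Subnets: 208.52.252.0/27, 208.52.252.32/27, 208.52.252.64/27, 208.52.252.96/27, 208.52.252.128/27, 208.52.252.160/27, 208.52.252.192/27, 208.52.252.224/27


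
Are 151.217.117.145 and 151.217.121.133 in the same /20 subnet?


Mask: 255.255.240.0
151.217.117.145 AND mask = 151.217.112.0
151.217.121.133 AND mask = 151.217.112.0
Yes, same subnet (151.217.112.0)


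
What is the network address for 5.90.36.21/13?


IP:   00000101.01011010.00100100.00010101
Mask: 11111111.11111000.00000000.00000000
AND operation:
Net:  00000101.01011000.00000000.00000000
Network: 5.88.0.0/13


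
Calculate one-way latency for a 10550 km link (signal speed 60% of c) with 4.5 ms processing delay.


Speed = 0.6 * 3e5 km/s = 180000 km/s
Propagation delay = 10550 / 180000 = 0.0586 s = 58.6111 ms
Processing delay = 4.5 ms
Total one-way latency = 63.1111 ms


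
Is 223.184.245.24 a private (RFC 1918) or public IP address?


RFC 1918 private ranges:
  10.0.0.0/8 (10.0.0.0 - 10.255.255.255)
  172.16.0.0/12 (172.16.0.0 - 172.31.255.255)
  192.168.0.0/16 (192.168.0.0 - 192.168.255.255)
Public (not in any RFC 1918 range)


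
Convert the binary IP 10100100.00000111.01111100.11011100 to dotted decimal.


10100100 = 164
00000111 = 7
01111100 = 124
11011100 = 220
IP: 164.7.124.220


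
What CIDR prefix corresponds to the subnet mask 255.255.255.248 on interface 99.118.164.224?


Binary: 11111111.11111111.11111111.11111000
Count leading 1s
Prefix: /29


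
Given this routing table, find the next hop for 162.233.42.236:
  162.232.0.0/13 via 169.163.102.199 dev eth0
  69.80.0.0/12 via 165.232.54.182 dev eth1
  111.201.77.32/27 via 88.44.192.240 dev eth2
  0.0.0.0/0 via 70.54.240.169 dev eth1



Longest prefix match for 162.233.42.236:
  /13 162.232.0.0: MATCH
  /12 69.80.0.0: no
  /27 111.201.77.32: no
  /0 0.0.0.0: MATCH
Selected: next-hop 169.163.102.199 via eth0 (matched /13)


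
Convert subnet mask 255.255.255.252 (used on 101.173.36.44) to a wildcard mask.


Subnet mask: 255.255.255.252
Wildcard = 255.255.255.255 - subnet mask
255 - 255 = 0
255 - 255 = 0
255 - 255 = 0
255 - 252 = 3
Wildcard: 0.0.0.3


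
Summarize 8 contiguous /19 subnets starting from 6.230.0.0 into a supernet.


Original prefix: /19
Number of subnets: 8 = 2^3
New prefix = 19 - 3 = 16
Supernet: 6.230.0.0/16


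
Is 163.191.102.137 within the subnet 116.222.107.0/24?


Subnet network: 116.222.107.0
Test IP AND mask: 163.191.102.0
No, 163.191.102.137 is not in 116.222.107.0/24


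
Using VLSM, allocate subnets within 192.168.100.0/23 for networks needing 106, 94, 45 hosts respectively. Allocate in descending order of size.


106 hosts -> /25 (126 usable): 192.168.100.0/25
94 hosts -> /25 (126 usable): 192.168.100.128/25
45 hosts -> /26 (62 usable): 192.168.101.0/26
Allocation: 192.168.100.0/25 (106 hosts, 126 usable); 192.168.100.128/25 (94 hosts, 126 usable); 192.168.101.0/26 (45 hosts, 62 usable)


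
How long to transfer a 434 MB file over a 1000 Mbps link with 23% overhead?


Effective throughput = 1000 * (1 - 23/100) = 770 Mbps
File size in Mb = 434 * 8 = 3472 Mb
Time = 3472 / 770
Time = 4.5091 seconds


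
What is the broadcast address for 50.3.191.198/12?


Network: 50.0.0.0/12
Host bits = 20
Set all host bits to 1:
Broadcast: 50.15.255.255


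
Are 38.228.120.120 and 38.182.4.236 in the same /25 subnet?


Mask: 255.255.255.128
38.228.120.120 AND mask = 38.228.120.0
38.182.4.236 AND mask = 38.182.4.128
No, different subnets (38.228.120.0 vs 38.182.4.128)


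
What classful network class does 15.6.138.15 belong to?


First octet: 15
Binary: 00001111
0xxxxxxx -> Class A (1-126)
Class A, default mask 255.0.0.0 (/8)


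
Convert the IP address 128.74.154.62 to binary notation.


128 = 10000000
74 = 01001010
154 = 10011010
62 = 00111110
Binary: 10000000.01001010.10011010.00111110


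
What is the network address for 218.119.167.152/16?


IP:   11011010.01110111.10100111.10011000
Mask: 11111111.11111111.00000000.00000000
AND operation:
Net:  11011010.01110111.00000000.00000000
Network: 218.119.0.0/16


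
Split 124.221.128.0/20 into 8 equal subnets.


New prefix = 20 + 3 = 23
Each subnet has 512 addresses
  124.221.128.0/23
  124.221.130.0/23
  124.221.132.0/23
  124.221.134.0/23
  124.221.136.0/23
  124.221.138.0/23
  124.221.140.0/23
  124.221.142.0/23
Subnets: 124.221.128.0/23, 124.221.130.0/23, 124.221.132.0/23, 124.221.134.0/23, 124.221.136.0/23, 124.221.138.0/23, 124.221.140.0/23, 124.221.142.0/23


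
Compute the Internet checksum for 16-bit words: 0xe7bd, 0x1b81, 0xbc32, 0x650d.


Sum all words (with carry folding):
+ 0xe7bd = 0xe7bd
+ 0x1b81 = 0x033f
+ 0xbc32 = 0xbf71
+ 0x650d = 0x247f
One's complement: ~0x247f
Checksum = 0xdb80


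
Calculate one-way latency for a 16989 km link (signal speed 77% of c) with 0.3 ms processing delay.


Speed = 0.77 * 3e5 km/s = 231000 km/s
Propagation delay = 16989 / 231000 = 0.0735 s = 73.5455 ms
Processing delay = 0.3 ms
Total one-way latency = 73.8455 ms


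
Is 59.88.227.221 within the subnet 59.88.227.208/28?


Subnet network: 59.88.227.208
Test IP AND mask: 59.88.227.208
Yes, 59.88.227.221 is in 59.88.227.208/28


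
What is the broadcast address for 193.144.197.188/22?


Network: 193.144.196.0/22
Host bits = 10
Set all host bits to 1:
Broadcast: 193.144.199.255


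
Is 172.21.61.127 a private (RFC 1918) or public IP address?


RFC 1918 private ranges:
  10.0.0.0/8 (10.0.0.0 - 10.255.255.255)
  172.16.0.0/12 (172.16.0.0 - 172.31.255.255)
  192.168.0.0/16 (192.168.0.0 - 192.168.255.255)
Private (in 172.16.0.0/12)


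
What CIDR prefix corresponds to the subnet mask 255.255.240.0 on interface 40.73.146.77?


Binary: 11111111.11111111.11110000.00000000
Count leading 1s
Prefix: /20


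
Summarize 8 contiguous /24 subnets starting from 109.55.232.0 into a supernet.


Original prefix: /24
Number of subnets: 8 = 2^3
New prefix = 24 - 3 = 21
Supernet: 109.55.232.0/21


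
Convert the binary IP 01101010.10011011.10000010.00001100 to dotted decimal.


01101010 = 106
10011011 = 155
10000010 = 130
00001100 = 12
IP: 106.155.130.12


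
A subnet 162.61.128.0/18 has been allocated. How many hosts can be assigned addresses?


Host bits = 32 - 18 = 14
Total addresses = 2^14 = 16384
Usable = total - 2 (network and broadcast)
Usable hosts: 16382


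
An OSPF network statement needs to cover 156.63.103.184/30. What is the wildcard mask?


Subnet mask: 255.255.255.252
Wildcard = 255.255.255.255 - subnet mask
255 - 255 = 0
255 - 255 = 0
255 - 255 = 0
255 - 252 = 3
Wildcard: 0.0.0.3


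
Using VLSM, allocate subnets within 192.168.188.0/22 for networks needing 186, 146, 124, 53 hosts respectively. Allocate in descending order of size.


186 hosts -> /24 (254 usable): 192.168.188.0/24
146 hosts -> /24 (254 usable): 192.168.189.0/24
124 hosts -> /25 (126 usable): 192.168.190.0/25
53 hosts -> /26 (62 usable): 192.168.190.128/26
Allocation: 192.168.188.0/24 (186 hosts, 254 usable); 192.168.189.0/24 (146 hosts, 254 usable); 192.168.190.0/25 (124 hosts, 126 usable); 192.168.190.128/26 (53 hosts, 62 usable)


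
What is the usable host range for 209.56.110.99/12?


Network: 209.48.0.0
Broadcast: 209.63.255.255
First usable = network + 1
Last usable = broadcast - 1
Range: 209.48.0.1 to 209.63.255.254


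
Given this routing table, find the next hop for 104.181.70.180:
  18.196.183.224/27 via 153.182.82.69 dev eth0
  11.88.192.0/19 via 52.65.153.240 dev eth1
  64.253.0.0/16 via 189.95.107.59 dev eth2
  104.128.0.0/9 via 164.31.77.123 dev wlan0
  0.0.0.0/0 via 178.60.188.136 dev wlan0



Longest prefix match for 104.181.70.180:
  /27 18.196.183.224: no
  /19 11.88.192.0: no
  /16 64.253.0.0: no
  /9 104.128.0.0: MATCH
  /0 0.0.0.0: MATCH
Selected: next-hop 164.31.77.123 via wlan0 (matched /9)


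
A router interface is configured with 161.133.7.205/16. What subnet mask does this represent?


/16 means 16 network bits, 16 host bits
Binary: 11111111111111110000000000000000
Mask: 255.255.0.0


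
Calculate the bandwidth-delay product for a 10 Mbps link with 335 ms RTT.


BDP = bandwidth * RTT
= 10 Mbps * 335 ms
= 10 * 1e6 * 335 / 1000 bits
= 3350000 bits
= 418750 bytes
= 408.9355 KB
BDP = 3350000 bits (418750 bytes)


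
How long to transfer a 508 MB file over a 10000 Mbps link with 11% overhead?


Effective throughput = 10000 * (1 - 11/100) = 8900 Mbps
File size in Mb = 508 * 8 = 4064 Mb
Time = 4064 / 8900
Time = 0.4566 seconds


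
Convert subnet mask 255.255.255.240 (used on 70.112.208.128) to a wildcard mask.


Subnet mask: 255.255.255.240
Wildcard = 255.255.255.255 - subnet mask
255 - 255 = 0
255 - 255 = 0
255 - 255 = 0
255 - 240 = 15
Wildcard: 0.0.0.15


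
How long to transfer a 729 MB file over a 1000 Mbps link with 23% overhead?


Effective throughput = 1000 * (1 - 23/100) = 770 Mbps
File size in Mb = 729 * 8 = 5832 Mb
Time = 5832 / 770
Time = 7.574 seconds


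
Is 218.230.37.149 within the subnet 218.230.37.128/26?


Subnet network: 218.230.37.128
Test IP AND mask: 218.230.37.128
Yes, 218.230.37.149 is in 218.230.37.128/26


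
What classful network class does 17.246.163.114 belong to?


First octet: 17
Binary: 00010001
0xxxxxxx -> Class A (1-126)
Class A, default mask 255.0.0.0 (/8)


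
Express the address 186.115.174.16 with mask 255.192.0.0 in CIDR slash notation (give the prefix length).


Binary: 11111111.11000000.00000000.00000000
Count leading 1s
Prefix: /10


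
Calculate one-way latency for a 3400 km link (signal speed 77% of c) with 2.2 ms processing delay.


Speed = 0.77 * 3e5 km/s = 231000 km/s
Propagation delay = 3400 / 231000 = 0.0147 s = 14.7186 ms
Processing delay = 2.2 ms
Total one-way latency = 16.9186 ms


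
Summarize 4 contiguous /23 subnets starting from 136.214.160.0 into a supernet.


Original prefix: /23
Number of subnets: 4 = 2^2
New prefix = 23 - 2 = 21
Supernet: 136.214.160.0/21


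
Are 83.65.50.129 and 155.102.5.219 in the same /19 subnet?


Mask: 255.255.224.0
83.65.50.129 AND mask = 83.65.32.0
155.102.5.219 AND mask = 155.102.0.0
No, different subnets (83.65.32.0 vs 155.102.0.0)


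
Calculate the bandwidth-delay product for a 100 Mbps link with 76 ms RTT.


BDP = bandwidth * RTT
= 100 Mbps * 76 ms
= 100 * 1e6 * 76 / 1000 bits
= 7600000 bits
= 950000 bytes
= 927.7344 KB
BDP = 7600000 bits (950000 bytes)


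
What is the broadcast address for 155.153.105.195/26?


Network: 155.153.105.192/26
Host bits = 6
Set all host bits to 1:
Broadcast: 155.153.105.255


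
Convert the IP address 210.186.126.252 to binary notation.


210 = 11010010
186 = 10111010
126 = 01111110
252 = 11111100
Binary: 11010010.10111010.01111110.11111100


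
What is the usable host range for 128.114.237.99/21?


Network: 128.114.232.0
Broadcast: 128.114.239.255
First usable = network + 1
Last usable = broadcast - 1
Range: 128.114.232.1 to 128.114.239.254


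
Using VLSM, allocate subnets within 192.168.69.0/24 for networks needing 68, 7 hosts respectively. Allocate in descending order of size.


68 hosts -> /25 (126 usable): 192.168.69.0/25
7 hosts -> /28 (14 usable): 192.168.69.128/28
Allocation: 192.168.69.0/25 (68 hosts, 126 usable); 192.168.69.128/28 (7 hosts, 14 usable)


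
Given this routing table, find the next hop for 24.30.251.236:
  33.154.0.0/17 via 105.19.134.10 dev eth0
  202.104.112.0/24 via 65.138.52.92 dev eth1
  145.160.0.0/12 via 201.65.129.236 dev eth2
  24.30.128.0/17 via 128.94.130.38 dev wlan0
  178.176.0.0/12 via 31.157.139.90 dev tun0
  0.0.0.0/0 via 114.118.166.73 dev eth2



Longest prefix match for 24.30.251.236:
  /17 33.154.0.0: no
  /24 202.104.112.0: no
  /12 145.160.0.0: no
  /17 24.30.128.0: MATCH
  /12 178.176.0.0: no
  /0 0.0.0.0: MATCH
Selected: next-hop 128.94.130.38 via wlan0 (matched /17)


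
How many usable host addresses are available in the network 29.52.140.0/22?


Host bits = 32 - 22 = 10
Total addresses = 2^10 = 1024
Usable = total - 2 (network and broadcast)
Usable hosts: 1022


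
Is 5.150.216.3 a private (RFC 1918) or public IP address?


RFC 1918 private ranges:
  10.0.0.0/8 (10.0.0.0 - 10.255.255.255)
  172.16.0.0/12 (172.16.0.0 - 172.31.255.255)
  192.168.0.0/16 (192.168.0.0 - 192.168.255.255)
Public (not in any RFC 1918 range)


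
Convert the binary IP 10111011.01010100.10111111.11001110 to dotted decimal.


10111011 = 187
01010100 = 84
10111111 = 191
11001110 = 206
IP: 187.84.191.206


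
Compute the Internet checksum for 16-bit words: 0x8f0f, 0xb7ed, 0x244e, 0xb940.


Sum all words (with carry folding):
+ 0x8f0f = 0x8f0f
+ 0xb7ed = 0x46fd
+ 0x244e = 0x6b4b
+ 0xb940 = 0x248c
One's complement: ~0x248c
Checksum = 0xdb73


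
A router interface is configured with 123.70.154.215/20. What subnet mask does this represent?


/20 means 20 network bits, 12 host bits
Binary: 11111111111111111111000000000000
Mask: 255.255.240.0


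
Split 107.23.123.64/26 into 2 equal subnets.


New prefix = 26 + 1 = 27
Each subnet has 32 addresses
  107.23.123.64/27
  107.23.123.96/27
Subnets: 107.23.123.64/27, 107.23.123.96/27


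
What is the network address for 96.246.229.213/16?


IP:   01100000.11110110.11100101.11010101
Mask: 11111111.11111111.00000000.00000000
AND operation:
Net:  01100000.11110110.00000000.00000000
Network: 96.246.0.0/16


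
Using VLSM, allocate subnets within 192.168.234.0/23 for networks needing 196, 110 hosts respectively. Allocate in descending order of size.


196 hosts -> /24 (254 usable): 192.168.234.0/24
110 hosts -> /25 (126 usable): 192.168.235.0/25
Allocation: 192.168.234.0/24 (196 hosts, 254 usable); 192.168.235.0/25 (110 hosts, 126 usable)


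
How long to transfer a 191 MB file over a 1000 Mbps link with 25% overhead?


Effective throughput = 1000 * (1 - 25/100) = 750 Mbps
File size in Mb = 191 * 8 = 1528 Mb
Time = 1528 / 750
Time = 2.0373 seconds


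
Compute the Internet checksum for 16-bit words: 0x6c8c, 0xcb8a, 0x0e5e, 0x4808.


Sum all words (with carry folding):
+ 0x6c8c = 0x6c8c
+ 0xcb8a = 0x3817
+ 0x0e5e = 0x4675
+ 0x4808 = 0x8e7d
One's complement: ~0x8e7d
Checksum = 0x7182


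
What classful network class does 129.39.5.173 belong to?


First octet: 129
Binary: 10000001
10xxxxxx -> Class B (128-191)
Class B, default mask 255.255.0.0 (/16)


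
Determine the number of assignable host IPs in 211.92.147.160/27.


Host bits = 32 - 27 = 5
Total addresses = 2^5 = 32
Usable = total - 2 (network and broadcast)
Usable hosts: 30


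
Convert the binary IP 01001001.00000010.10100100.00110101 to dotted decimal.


01001001 = 73
00000010 = 2
10100100 = 164
00110101 = 53
IP: 73.2.164.53


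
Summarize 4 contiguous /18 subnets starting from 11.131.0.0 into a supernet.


Original prefix: /18
Number of subnets: 4 = 2^2
New prefix = 18 - 2 = 16
Supernet: 11.131.0.0/16


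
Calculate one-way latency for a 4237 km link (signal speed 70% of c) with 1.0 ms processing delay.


Speed = 0.7 * 3e5 km/s = 210000 km/s
Propagation delay = 4237 / 210000 = 0.0202 s = 20.1762 ms
Processing delay = 1.0 ms
Total one-way latency = 21.1762 ms


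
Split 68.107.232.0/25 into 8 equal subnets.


New prefix = 25 + 3 = 28
Each subnet has 16 addresses
  68.107.232.0/28
  68.107.232.16/28
  68.107.232.32/28
  68.107.232.48/28
  68.107.232.64/28
  68.107.232.80/28
  68.107.232.96/28
  68.107.232.112/28
Subnets: 68.107.232.0/28, 68.107.232.16/28, 68.107.232.32/28, 68.107.232.48/28, 68.107.232.64/28, 68.107.232.80/28, 68.107.232.96/28, 68.107.232.112/28


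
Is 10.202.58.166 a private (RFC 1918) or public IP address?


RFC 1918 private ranges:
  10.0.0.0/8 (10.0.0.0 - 10.255.255.255)
  172.16.0.0/12 (172.16.0.0 - 172.31.255.255)
  192.168.0.0/16 (192.168.0.0 - 192.168.255.255)
Private (in 10.0.0.0/8)


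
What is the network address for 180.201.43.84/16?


IP:   10110100.11001001.00101011.01010100
Mask: 11111111.11111111.00000000.00000000
AND operation:
Net:  10110100.11001001.00000000.00000000
Network: 180.201.0.0/16


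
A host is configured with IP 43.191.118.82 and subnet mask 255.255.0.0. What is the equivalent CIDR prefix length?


Binary: 11111111.11111111.00000000.00000000
Count leading 1s
Prefix: /16


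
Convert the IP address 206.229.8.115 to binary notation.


206 = 11001110
229 = 11100101
8 = 00001000
115 = 01110011
Binary: 11001110.11100101.00001000.01110011


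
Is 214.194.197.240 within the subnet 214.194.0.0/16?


Subnet network: 214.194.0.0
Test IP AND mask: 214.194.0.0
Yes, 214.194.197.240 is in 214.194.0.0/16


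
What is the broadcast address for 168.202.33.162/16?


Network: 168.202.0.0/16
Host bits = 16
Set all host bits to 1:
Broadcast: 168.202.255.255


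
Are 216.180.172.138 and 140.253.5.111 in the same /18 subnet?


Mask: 255.255.192.0
216.180.172.138 AND mask = 216.180.128.0
140.253.5.111 AND mask = 140.253.0.0
No, different subnets (216.180.128.0 vs 140.253.0.0)


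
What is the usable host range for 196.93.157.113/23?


Network: 196.93.156.0
Broadcast: 196.93.157.255
First usable = network + 1
Last usable = broadcast - 1
Range: 196.93.156.1 to 196.93.157.254


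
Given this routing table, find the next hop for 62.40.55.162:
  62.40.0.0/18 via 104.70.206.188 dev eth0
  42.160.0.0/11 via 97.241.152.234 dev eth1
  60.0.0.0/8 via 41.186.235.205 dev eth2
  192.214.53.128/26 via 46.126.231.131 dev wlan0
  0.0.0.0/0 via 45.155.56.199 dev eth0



Longest prefix match for 62.40.55.162:
  /18 62.40.0.0: MATCH
  /11 42.160.0.0: no
  /8 60.0.0.0: no
  /26 192.214.53.128: no
  /0 0.0.0.0: MATCH
Selected: next-hop 104.70.206.188 via eth0 (matched /18)


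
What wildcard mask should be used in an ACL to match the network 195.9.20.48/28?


Subnet mask: 255.255.255.240
Wildcard = 255.255.255.255 - subnet mask
255 - 255 = 0
255 - 255 = 0
255 - 255 = 0
255 - 240 = 15
Wildcard: 0.0.0.15


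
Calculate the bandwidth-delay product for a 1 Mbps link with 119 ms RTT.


BDP = bandwidth * RTT
= 1 Mbps * 119 ms
= 1 * 1e6 * 119 / 1000 bits
= 119000 bits
= 14875 bytes
= 14.5264 KB
BDP = 119000 bits (14875 bytes)


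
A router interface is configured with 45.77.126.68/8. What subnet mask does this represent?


/8 means 8 network bits, 24 host bits
Binary: 11111111000000000000000000000000
Mask: 255.0.0.0


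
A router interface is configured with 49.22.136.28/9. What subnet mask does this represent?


/9 means 9 network bits, 23 host bits
Binary: 11111111100000000000000000000000
Mask: 255.128.0.0


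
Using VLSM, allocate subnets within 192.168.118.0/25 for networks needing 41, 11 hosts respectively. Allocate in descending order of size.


41 hosts -> /26 (62 usable): 192.168.118.0/26
11 hosts -> /28 (14 usable): 192.168.118.64/28
Allocation: 192.168.118.0/26 (41 hosts, 62 usable); 192.168.118.64/28 (11 hosts, 14 usable)


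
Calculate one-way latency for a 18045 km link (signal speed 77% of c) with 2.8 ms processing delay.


Speed = 0.77 * 3e5 km/s = 231000 km/s
Propagation delay = 18045 / 231000 = 0.0781 s = 78.1169 ms
Processing delay = 2.8 ms
Total one-way latency = 80.9169 ms


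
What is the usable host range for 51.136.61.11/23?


Network: 51.136.60.0
Broadcast: 51.136.61.255
First usable = network + 1
Last usable = broadcast - 1
Range: 51.136.60.1 to 51.136.61.254


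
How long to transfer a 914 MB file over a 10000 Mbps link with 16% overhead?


Effective throughput = 10000 * (1 - 16/100) = 8400 Mbps
File size in Mb = 914 * 8 = 7312 Mb
Time = 7312 / 8400
Time = 0.8705 seconds


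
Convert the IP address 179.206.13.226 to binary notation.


179 = 10110011
206 = 11001110
13 = 00001101
226 = 11100010
Binary: 10110011.11001110.00001101.11100010


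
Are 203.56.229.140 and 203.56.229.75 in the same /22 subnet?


Mask: 255.255.252.0
203.56.229.140 AND mask = 203.56.228.0
203.56.229.75 AND mask = 203.56.228.0
Yes, same subnet (203.56.228.0)


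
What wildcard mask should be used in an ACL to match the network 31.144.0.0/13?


Subnet mask: 255.248.0.0
Wildcard = 255.255.255.255 - subnet mask
255 - 255 = 0
255 - 248 = 7
255 - 0 = 255
255 - 0 = 255
Wildcard: 0.7.255.255


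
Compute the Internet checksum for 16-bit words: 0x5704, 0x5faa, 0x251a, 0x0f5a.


Sum all words (with carry folding):
+ 0x5704 = 0x5704
+ 0x5faa = 0xb6ae
+ 0x251a = 0xdbc8
+ 0x0f5a = 0xeb22
One's complement: ~0xeb22
Checksum = 0x14dd


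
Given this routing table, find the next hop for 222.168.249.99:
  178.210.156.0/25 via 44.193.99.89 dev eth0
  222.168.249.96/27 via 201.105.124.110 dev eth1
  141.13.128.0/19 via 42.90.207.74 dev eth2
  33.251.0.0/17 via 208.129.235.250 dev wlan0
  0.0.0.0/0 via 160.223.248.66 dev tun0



Longest prefix match for 222.168.249.99:
  /25 178.210.156.0: no
  /27 222.168.249.96: MATCH
  /19 141.13.128.0: no
  /17 33.251.0.0: no
  /0 0.0.0.0: MATCH
Selected: next-hop 201.105.124.110 via eth1 (matched /27)


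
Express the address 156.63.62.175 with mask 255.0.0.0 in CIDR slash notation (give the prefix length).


Binary: 11111111.00000000.00000000.00000000
Count leading 1s
Prefix: /8


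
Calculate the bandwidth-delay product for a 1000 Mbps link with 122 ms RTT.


BDP = bandwidth * RTT
= 1000 Mbps * 122 ms
= 1000 * 1e6 * 122 / 1000 bits
= 122000000 bits
= 15250000 bytes
= 14892.5781 KB
BDP = 122000000 bits (15250000 bytes)


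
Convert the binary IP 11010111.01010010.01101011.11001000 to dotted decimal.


11010111 = 215
01010010 = 82
01101011 = 107
11001000 = 200
IP: 215.82.107.200


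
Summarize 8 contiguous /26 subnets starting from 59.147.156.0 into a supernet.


Original prefix: /26
Number of subnets: 8 = 2^3
New prefix = 26 - 3 = 23
Supernet: 59.147.156.0/23


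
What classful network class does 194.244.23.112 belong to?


First octet: 194
Binary: 11000010
110xxxxx -> Class C (192-223)
Class C, default mask 255.255.255.0 (/24)


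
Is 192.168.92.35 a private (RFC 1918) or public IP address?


RFC 1918 private ranges:
  10.0.0.0/8 (10.0.0.0 - 10.255.255.255)
  172.16.0.0/12 (172.16.0.0 - 172.31.255.255)
  192.168.0.0/16 (192.168.0.0 - 192.168.255.255)
Private (in 192.168.0.0/16)


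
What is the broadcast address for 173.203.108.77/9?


Network: 173.128.0.0/9
Host bits = 23
Set all host bits to 1:
Broadcast: 173.255.255.255


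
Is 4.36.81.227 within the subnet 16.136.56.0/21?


Subnet network: 16.136.56.0
Test IP AND mask: 4.36.80.0
No, 4.36.81.227 is not in 16.136.56.0/21


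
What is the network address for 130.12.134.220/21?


IP:   10000010.00001100.10000110.11011100
Mask: 11111111.11111111.11111000.00000000
AND operation:
Net:  10000010.00001100.10000000.00000000
Network: 130.12.128.0/21


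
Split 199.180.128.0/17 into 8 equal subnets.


New prefix = 17 + 3 = 20
Each subnet has 4096 addresses
  199.180.128.0/20
  199.180.144.0/20
  199.180.160.0/20
  199.180.176.0/20
  199.180.192.0/20
  199.180.208.0/20
  199.180.224.0/20
  199.180.240.0/20
Subnets: 199.180.128.0/20, 199.180.144.0/20, 199.180.160.0/20, 199.180.176.0/20, 199.180.192.0/20, 199.180.208.0/20, 199.180.224.0/20, 199.180.240.0/20


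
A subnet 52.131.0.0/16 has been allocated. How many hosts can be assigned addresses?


Host bits = 32 - 16 = 16
Total addresses = 2^16 = 65536
Usable = total - 2 (network and broadcast)
Usable hosts: 65534


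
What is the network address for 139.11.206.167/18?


IP:   10001011.00001011.11001110.10100111
Mask: 11111111.11111111.11000000.00000000
AND operation:
Net:  10001011.00001011.11000000.00000000
Network: 139.11.192.0/18


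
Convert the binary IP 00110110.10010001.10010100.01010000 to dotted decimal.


00110110 = 54
10010001 = 145
10010100 = 148
01010000 = 80
IP: 54.145.148.80


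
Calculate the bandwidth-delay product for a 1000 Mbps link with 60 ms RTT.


BDP = bandwidth * RTT
= 1000 Mbps * 60 ms
= 1000 * 1e6 * 60 / 1000 bits
= 60000000 bits
= 7500000 bytes
= 7324.2188 KB
BDP = 60000000 bits (7500000 bytes)


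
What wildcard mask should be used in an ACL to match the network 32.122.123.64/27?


Subnet mask: 255.255.255.224
Wildcard = 255.255.255.255 - subnet mask
255 - 255 = 0
255 - 255 = 0
255 - 255 = 0
255 - 224 = 31
Wildcard: 0.0.0.31


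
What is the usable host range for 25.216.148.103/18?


Network: 25.216.128.0
Broadcast: 25.216.191.255
First usable = network + 1
Last usable = broadcast - 1
Range: 25.216.128.1 to 25.216.191.254


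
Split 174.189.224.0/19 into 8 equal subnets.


New prefix = 19 + 3 = 22
Each subnet has 1024 addresses
  174.189.224.0/22
  174.189.228.0/22
  174.189.232.0/22
  174.189.236.0/22
  174.189.240.0/22
  174.189.244.0/22
  174.189.248.0/22
  174.189.252.0/22
Subnets: 174.189.224.0/22, 174.189.228.0/22, 174.189.232.0/22, 174.189.236.0/22, 174.189.240.0/22, 174.189.244.0/22, 174.189.248.0/22, 174.189.252.0/22


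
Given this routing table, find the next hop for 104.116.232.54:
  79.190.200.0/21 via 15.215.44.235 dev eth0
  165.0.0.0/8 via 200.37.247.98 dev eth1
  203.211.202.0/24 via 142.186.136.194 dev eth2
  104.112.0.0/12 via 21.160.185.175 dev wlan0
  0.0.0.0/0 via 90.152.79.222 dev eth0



Longest prefix match for 104.116.232.54:
  /21 79.190.200.0: no
  /8 165.0.0.0: no
  /24 203.211.202.0: no
  /12 104.112.0.0: MATCH
  /0 0.0.0.0: MATCH
Selected: next-hop 21.160.185.175 via wlan0 (matched /12)


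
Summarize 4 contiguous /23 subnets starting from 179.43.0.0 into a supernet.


Original prefix: /23
Number of subnets: 4 = 2^2
New prefix = 23 - 2 = 21
Supernet: 179.43.0.0/21


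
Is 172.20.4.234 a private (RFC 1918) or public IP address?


RFC 1918 private ranges:
  10.0.0.0/8 (10.0.0.0 - 10.255.255.255)
  172.16.0.0/12 (172.16.0.0 - 172.31.255.255)
  192.168.0.0/16 (192.168.0.0 - 192.168.255.255)
Private (in 172.16.0.0/12)


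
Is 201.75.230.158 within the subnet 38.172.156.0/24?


Subnet network: 38.172.156.0
Test IP AND mask: 201.75.230.0
No, 201.75.230.158 is not in 38.172.156.0/24


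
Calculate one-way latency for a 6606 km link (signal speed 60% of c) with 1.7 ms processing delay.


Speed = 0.6 * 3e5 km/s = 180000 km/s
Propagation delay = 6606 / 180000 = 0.0367 s = 36.7 ms
Processing delay = 1.7 ms
Total one-way latency = 38.4 ms


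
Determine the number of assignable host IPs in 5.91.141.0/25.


Host bits = 32 - 25 = 7
Total addresses = 2^7 = 128
Usable = total - 2 (network and broadcast)
Usable hosts: 126


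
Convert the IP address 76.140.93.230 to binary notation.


76 = 01001100
140 = 10001100
93 = 01011101
230 = 11100110
Binary: 01001100.10001100.01011101.11100110


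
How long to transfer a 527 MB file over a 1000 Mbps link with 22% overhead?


Effective throughput = 1000 * (1 - 22/100) = 780 Mbps
File size in Mb = 527 * 8 = 4216 Mb
Time = 4216 / 780
Time = 5.4051 seconds


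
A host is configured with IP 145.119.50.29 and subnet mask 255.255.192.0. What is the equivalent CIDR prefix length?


Binary: 11111111.11111111.11000000.00000000
Count leading 1s
Prefix: /18


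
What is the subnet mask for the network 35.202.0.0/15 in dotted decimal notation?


/15 means 15 network bits, 17 host bits
Binary: 11111111111111100000000000000000
Mask: 255.254.0.0


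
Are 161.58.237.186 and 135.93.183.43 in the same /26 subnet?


Mask: 255.255.255.192
161.58.237.186 AND mask = 161.58.237.128
135.93.183.43 AND mask = 135.93.183.0
No, different subnets (161.58.237.128 vs 135.93.183.0)


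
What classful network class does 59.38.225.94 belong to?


First octet: 59
Binary: 00111011
0xxxxxxx -> Class A (1-126)
Class A, default mask 255.0.0.0 (/8)


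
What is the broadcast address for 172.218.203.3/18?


Network: 172.218.192.0/18
Host bits = 14
Set all host bits to 1:
Broadcast: 172.218.255.255


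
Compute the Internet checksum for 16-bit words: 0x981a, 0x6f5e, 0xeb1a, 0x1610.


Sum all words (with carry folding):
+ 0x981a = 0x981a
+ 0x6f5e = 0x0779
+ 0xeb1a = 0xf293
+ 0x1610 = 0x08a4
One's complement: ~0x08a4
Checksum = 0xf75b


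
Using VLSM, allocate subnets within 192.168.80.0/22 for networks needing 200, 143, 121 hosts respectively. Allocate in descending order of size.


200 hosts -> /24 (254 usable): 192.168.80.0/24
143 hosts -> /24 (254 usable): 192.168.81.0/24
121 hosts -> /25 (126 usable): 192.168.82.0/25
Allocation: 192.168.80.0/24 (200 hosts, 254 usable); 192.168.81.0/24 (143 hosts, 254 usable); 192.168.82.0/25 (121 hosts, 126 usable)


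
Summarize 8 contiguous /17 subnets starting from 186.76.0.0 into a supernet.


Original prefix: /17
Number of subnets: 8 = 2^3
New prefix = 17 - 3 = 14
Supernet: 186.76.0.0/14


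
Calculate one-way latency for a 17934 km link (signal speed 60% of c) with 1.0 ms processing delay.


Speed = 0.6 * 3e5 km/s = 180000 km/s
Propagation delay = 17934 / 180000 = 0.0996 s = 99.6333 ms
Processing delay = 1.0 ms
Total one-way latency = 100.6333 ms


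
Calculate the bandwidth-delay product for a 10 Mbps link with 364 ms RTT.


BDP = bandwidth * RTT
= 10 Mbps * 364 ms
= 10 * 1e6 * 364 / 1000 bits
= 3640000 bits
= 455000 bytes
= 444.3359 KB
BDP = 3640000 bits (455000 bytes)


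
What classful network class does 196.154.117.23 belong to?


First octet: 196
Binary: 11000100
110xxxxx -> Class C (192-223)
Class C, default mask 255.255.255.0 (/24)


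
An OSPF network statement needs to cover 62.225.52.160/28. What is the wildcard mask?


Subnet mask: 255.255.255.240
Wildcard = 255.255.255.255 - subnet mask
255 - 255 = 0
255 - 255 = 0
255 - 255 = 0
255 - 240 = 15
Wildcard: 0.0.0.15


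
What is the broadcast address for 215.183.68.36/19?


Network: 215.183.64.0/19
Host bits = 13
Set all host bits to 1:
Broadcast: 215.183.95.255


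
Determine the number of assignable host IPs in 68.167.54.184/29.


Host bits = 32 - 29 = 3
Total addresses = 2^3 = 8
Usable = total - 2 (network and broadcast)
Usable hosts: 6


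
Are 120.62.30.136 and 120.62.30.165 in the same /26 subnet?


Mask: 255.255.255.192
120.62.30.136 AND mask = 120.62.30.128
120.62.30.165 AND mask = 120.62.30.128
Yes, same subnet (120.62.30.128)


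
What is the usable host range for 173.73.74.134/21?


Network: 173.73.72.0
Broadcast: 173.73.79.255
First usable = network + 1
Last usable = broadcast - 1
Range: 173.73.72.1 to 173.73.79.254


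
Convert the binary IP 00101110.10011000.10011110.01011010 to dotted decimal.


00101110 = 46
10011000 = 152
10011110 = 158
01011010 = 90
IP: 46.152.158.90


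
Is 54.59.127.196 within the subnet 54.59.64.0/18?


Subnet network: 54.59.64.0
Test IP AND mask: 54.59.64.0
Yes, 54.59.127.196 is in 54.59.64.0/18


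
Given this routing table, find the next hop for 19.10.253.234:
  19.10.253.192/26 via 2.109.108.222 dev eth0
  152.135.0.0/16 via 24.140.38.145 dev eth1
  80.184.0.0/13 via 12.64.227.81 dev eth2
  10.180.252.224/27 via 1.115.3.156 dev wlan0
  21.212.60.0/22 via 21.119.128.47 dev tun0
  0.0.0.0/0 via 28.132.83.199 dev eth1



Longest prefix match for 19.10.253.234:
  /26 19.10.253.192: MATCH
  /16 152.135.0.0: no
  /13 80.184.0.0: no
  /27 10.180.252.224: no
  /22 21.212.60.0: no
  /0 0.0.0.0: MATCH
Selected: next-hop 2.109.108.222 via eth0 (matched /26)


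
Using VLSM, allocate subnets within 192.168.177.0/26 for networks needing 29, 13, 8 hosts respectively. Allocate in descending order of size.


29 hosts -> /27 (30 usable): 192.168.177.0/27
13 hosts -> /28 (14 usable): 192.168.177.32/28
8 hosts -> /28 (14 usable): 192.168.177.48/28
Allocation: 192.168.177.0/27 (29 hosts, 30 usable); 192.168.177.32/28 (13 hosts, 14 usable); 192.168.177.48/28 (8 hosts, 14 usable)


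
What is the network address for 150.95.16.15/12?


IP:   10010110.01011111.00010000.00001111
Mask: 11111111.11110000.00000000.00000000
AND operation:
Net:  10010110.01010000.00000000.00000000
Network: 150.80.0.0/12


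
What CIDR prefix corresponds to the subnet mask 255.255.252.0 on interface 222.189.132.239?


Binary: 11111111.11111111.11111100.00000000
Count leading 1s
Prefix: /22


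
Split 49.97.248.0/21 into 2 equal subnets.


New prefix = 21 + 1 = 22
Each subnet has 1024 addresses
  49.97.248.0/22
  49.97.252.0/22
Subnets: 49.97.248.0/22, 49.97.252.0/22


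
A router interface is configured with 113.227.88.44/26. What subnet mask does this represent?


/26 means 26 network bits, 6 host bits
Binary: 11111111111111111111111111000000
Mask: 255.255.255.192


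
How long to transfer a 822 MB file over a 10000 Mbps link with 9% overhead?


Effective throughput = 10000 * (1 - 9/100) = 9100 Mbps
File size in Mb = 822 * 8 = 6576 Mb
Time = 6576 / 9100
Time = 0.7226 seconds


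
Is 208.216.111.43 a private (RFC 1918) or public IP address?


RFC 1918 private ranges:
  10.0.0.0/8 (10.0.0.0 - 10.255.255.255)
  172.16.0.0/12 (172.16.0.0 - 172.31.255.255)
  192.168.0.0/16 (192.168.0.0 - 192.168.255.255)
Public (not in any RFC 1918 range)


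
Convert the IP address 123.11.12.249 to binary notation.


123 = 01111011
11 = 00001011
12 = 00001100
249 = 11111001
Binary: 01111011.00001011.00001100.11111001


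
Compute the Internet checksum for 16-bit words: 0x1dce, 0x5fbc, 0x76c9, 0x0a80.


Sum all words (with carry folding):
+ 0x1dce = 0x1dce
+ 0x5fbc = 0x7d8a
+ 0x76c9 = 0xf453
+ 0x0a80 = 0xfed3
One's complement: ~0xfed3
Checksum = 0x012c


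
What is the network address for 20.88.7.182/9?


IP:   00010100.01011000.00000111.10110110
Mask: 11111111.10000000.00000000.00000000
AND operation:
Net:  00010100.00000000.00000000.00000000
Network: 20.0.0.0/9


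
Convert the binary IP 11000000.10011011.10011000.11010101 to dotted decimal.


11000000 = 192
10011011 = 155
10011000 = 152
11010101 = 213
IP: 192.155.152.213


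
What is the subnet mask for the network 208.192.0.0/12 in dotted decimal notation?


/12 means 12 network bits, 20 host bits
Binary: 11111111111100000000000000000000
Mask: 255.240.0.0


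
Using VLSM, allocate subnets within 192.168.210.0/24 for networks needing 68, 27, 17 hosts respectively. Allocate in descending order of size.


68 hosts -> /25 (126 usable): 192.168.210.0/25
27 hosts -> /27 (30 usable): 192.168.210.128/27
17 hosts -> /27 (30 usable): 192.168.210.160/27
Allocation: 192.168.210.0/25 (68 hosts, 126 usable); 192.168.210.128/27 (27 hosts, 30 usable); 192.168.210.160/27 (17 hosts, 30 usable)


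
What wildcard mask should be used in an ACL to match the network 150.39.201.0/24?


Subnet mask: 255.255.255.0
Wildcard = 255.255.255.255 - subnet mask
255 - 255 = 0
255 - 255 = 0
255 - 255 = 0
255 - 0 = 255
Wildcard: 0.0.0.255


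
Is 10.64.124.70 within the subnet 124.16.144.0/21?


Subnet network: 124.16.144.0
Test IP AND mask: 10.64.120.0
No, 10.64.124.70 is not in 124.16.144.0/21


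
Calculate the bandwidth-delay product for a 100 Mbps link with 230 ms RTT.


BDP = bandwidth * RTT
= 100 Mbps * 230 ms
= 100 * 1e6 * 230 / 1000 bits
= 23000000 bits
= 2875000 bytes
= 2807.6172 KB
BDP = 23000000 bits (2875000 bytes)


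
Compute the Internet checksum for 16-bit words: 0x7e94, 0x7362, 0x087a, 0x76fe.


Sum all words (with carry folding):
+ 0x7e94 = 0x7e94
+ 0x7362 = 0xf1f6
+ 0x087a = 0xfa70
+ 0x76fe = 0x716f
One's complement: ~0x716f
Checksum = 0x8e90


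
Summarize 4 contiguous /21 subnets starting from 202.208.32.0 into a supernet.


Original prefix: /21
Number of subnets: 4 = 2^2
New prefix = 21 - 2 = 19
Supernet: 202.208.32.0/19


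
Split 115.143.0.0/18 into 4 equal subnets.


New prefix = 18 + 2 = 20
Each subnet has 4096 addresses
  115.143.0.0/20
  115.143.16.0/20
  115.143.32.0/20
  115.143.48.0/20
Subnets: 115.143.0.0/20, 115.143.16.0/20, 115.143.32.0/20, 115.143.48.0/20


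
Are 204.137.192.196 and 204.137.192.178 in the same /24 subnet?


Mask: 255.255.255.0
204.137.192.196 AND mask = 204.137.192.0
204.137.192.178 AND mask = 204.137.192.0
Yes, same subnet (204.137.192.0)


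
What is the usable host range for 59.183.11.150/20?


Network: 59.183.0.0
Broadcast: 59.183.15.255
First usable = network + 1
Last usable = broadcast - 1
Range: 59.183.0.1 to 59.183.15.254


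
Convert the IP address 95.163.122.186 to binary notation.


95 = 01011111
163 = 10100011
122 = 01111010
186 = 10111010
Binary: 01011111.10100011.01111010.10111010


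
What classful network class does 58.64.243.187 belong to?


First octet: 58
Binary: 00111010
0xxxxxxx -> Class A (1-126)
Class A, default mask 255.0.0.0 (/8)


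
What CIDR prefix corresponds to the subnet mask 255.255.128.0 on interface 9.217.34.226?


Binary: 11111111.11111111.10000000.00000000
Count leading 1s
Prefix: /17


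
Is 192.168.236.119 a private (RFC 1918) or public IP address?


RFC 1918 private ranges:
  10.0.0.0/8 (10.0.0.0 - 10.255.255.255)
  172.16.0.0/12 (172.16.0.0 - 172.31.255.255)
  192.168.0.0/16 (192.168.0.0 - 192.168.255.255)
Private (in 192.168.0.0/16)


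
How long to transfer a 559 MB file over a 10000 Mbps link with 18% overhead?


Effective throughput = 10000 * (1 - 18/100) = 8200 Mbps
File size in Mb = 559 * 8 = 4472 Mb
Time = 4472 / 8200
Time = 0.5454 seconds


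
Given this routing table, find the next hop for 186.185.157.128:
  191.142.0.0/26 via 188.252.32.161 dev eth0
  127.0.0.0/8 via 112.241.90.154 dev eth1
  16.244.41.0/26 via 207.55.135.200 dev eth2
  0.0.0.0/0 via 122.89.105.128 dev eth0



Longest prefix match for 186.185.157.128:
  /26 191.142.0.0: no
  /8 127.0.0.0: no
  /26 16.244.41.0: no
  /0 0.0.0.0: MATCH
Selected: next-hop 122.89.105.128 via eth0 (matched /0)


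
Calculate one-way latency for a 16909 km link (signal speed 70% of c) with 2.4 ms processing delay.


Speed = 0.7 * 3e5 km/s = 210000 km/s
Propagation delay = 16909 / 210000 = 0.0805 s = 80.519 ms
Processing delay = 2.4 ms
Total one-way latency = 82.919 ms


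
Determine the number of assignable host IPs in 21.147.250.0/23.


Host bits = 32 - 23 = 9
Total addresses = 2^9 = 512
Usable = total - 2 (network and broadcast)
Usable hosts: 510


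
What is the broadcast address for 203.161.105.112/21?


Network: 203.161.104.0/21
Host bits = 11
Set all host bits to 1:
Broadcast: 203.161.111.255


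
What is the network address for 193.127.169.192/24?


IP:   11000001.01111111.10101001.11000000
Mask: 11111111.11111111.11111111.00000000
AND operation:
Net:  11000001.01111111.10101001.00000000
Network: 193.127.169.0/24


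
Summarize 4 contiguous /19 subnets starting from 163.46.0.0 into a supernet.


Original prefix: /19
Number of subnets: 4 = 2^2
New prefix = 19 - 2 = 17
Supernet: 163.46.0.0/17


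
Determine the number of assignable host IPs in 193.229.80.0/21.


Host bits = 32 - 21 = 11
Total addresses = 2^11 = 2048
Usable = total - 2 (network and broadcast)
Usable hosts: 2046


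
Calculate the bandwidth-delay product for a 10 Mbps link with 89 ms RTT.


BDP = bandwidth * RTT
= 10 Mbps * 89 ms
= 10 * 1e6 * 89 / 1000 bits
= 890000 bits
= 111250 bytes
= 108.6426 KB
BDP = 890000 bits (111250 bytes)
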